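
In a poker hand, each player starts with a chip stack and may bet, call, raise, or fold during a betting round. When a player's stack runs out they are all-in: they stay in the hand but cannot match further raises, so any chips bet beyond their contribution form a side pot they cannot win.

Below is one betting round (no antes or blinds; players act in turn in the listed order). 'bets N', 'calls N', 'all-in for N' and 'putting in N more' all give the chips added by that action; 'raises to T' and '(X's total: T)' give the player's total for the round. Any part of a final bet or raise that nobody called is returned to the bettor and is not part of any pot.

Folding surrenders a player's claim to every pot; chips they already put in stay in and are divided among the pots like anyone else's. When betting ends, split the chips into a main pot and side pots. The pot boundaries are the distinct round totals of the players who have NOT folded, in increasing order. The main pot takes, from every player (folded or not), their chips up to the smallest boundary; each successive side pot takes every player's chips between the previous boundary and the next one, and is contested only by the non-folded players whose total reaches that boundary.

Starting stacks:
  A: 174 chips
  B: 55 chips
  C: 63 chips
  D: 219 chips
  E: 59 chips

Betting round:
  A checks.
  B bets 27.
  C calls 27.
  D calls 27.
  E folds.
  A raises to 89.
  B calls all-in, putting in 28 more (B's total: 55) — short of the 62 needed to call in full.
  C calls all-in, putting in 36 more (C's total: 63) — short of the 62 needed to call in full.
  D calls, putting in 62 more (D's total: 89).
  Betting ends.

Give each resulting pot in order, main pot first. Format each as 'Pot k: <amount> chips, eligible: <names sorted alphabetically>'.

Pot 1: 220 chips, eligible: A, B, C, D
Pot 2: 24 chips, eligible: A, C, D
Pot 3: 52 chips, eligible: A, D

Derivation:
Contributions: A=89, B=55, C=63, D=89
Folded: E
Pot levels (distinct totals of non-folded players): 55, 63, 89
Layer 1-55: 55 each from A, B, C, D = 55*4 = 220 chips; eligible A, B, C, D
Layer 56-63: 8 each from A, C, D = 8*3 = 24 chips; eligible A, C, D
Layer 64-89: 26 each from A, D = 26*2 = 52 chips; eligible A, D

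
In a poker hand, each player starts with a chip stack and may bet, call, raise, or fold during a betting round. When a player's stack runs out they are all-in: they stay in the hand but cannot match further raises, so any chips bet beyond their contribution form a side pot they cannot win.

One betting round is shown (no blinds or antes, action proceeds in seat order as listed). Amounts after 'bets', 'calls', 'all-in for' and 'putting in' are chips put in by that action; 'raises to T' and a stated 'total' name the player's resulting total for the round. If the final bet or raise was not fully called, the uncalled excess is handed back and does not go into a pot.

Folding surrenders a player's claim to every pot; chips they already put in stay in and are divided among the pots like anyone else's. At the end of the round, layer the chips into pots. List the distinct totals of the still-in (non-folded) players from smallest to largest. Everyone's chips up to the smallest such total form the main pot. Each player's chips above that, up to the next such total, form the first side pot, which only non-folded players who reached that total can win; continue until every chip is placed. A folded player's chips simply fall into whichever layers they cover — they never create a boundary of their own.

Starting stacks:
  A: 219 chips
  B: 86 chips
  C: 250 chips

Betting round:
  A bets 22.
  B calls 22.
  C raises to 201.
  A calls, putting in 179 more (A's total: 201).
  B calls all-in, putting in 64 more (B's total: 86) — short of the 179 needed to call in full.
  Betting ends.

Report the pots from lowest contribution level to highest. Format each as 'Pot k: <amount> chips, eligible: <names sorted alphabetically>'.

Pot 1: 258 chips, eligible: A, B, C
Pot 2: 230 chips, eligible: A, C

Derivation:
Contributions: A=201, B=86, C=201
Pot levels (distinct totals of non-folded players): 86, 201
Layer 1-86: 86 each from A, B, C = 86*3 = 258 chips; eligible A, B, C
Layer 87-201: 115 each from A, C = 115*2 = 230 chips; eligible A, C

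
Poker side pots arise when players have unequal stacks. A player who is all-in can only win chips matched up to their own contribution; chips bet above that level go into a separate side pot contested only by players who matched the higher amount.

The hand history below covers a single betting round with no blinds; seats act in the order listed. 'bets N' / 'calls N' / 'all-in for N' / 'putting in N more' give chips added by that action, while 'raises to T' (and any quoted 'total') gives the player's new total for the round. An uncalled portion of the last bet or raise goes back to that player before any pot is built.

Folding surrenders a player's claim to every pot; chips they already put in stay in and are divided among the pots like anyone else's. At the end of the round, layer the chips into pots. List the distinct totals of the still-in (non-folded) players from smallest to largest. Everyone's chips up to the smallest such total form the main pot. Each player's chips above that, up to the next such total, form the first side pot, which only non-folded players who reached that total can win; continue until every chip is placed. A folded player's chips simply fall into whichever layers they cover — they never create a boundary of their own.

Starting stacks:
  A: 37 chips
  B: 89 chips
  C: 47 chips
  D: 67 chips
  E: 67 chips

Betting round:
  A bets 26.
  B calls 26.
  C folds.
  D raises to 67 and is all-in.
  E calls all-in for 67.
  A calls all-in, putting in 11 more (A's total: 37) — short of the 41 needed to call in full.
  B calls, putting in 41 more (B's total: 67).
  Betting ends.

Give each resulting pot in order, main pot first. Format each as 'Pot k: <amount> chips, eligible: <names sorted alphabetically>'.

Pot 1: 148 chips, eligible: A, B, D, E
Pot 2: 90 chips, eligible: B, D, E

Derivation:
Contributions: A=37, B=67, D=67, E=67
Folded: C
Pot levels (distinct totals of non-folded players): 37, 67
Layer 1-37: 37 each from A, B, D, E = 37*4 = 148 chips; eligible A, B, D, E
Layer 38-67: 30 each from B, D, E = 30*3 = 90 chips; eligible B, D, E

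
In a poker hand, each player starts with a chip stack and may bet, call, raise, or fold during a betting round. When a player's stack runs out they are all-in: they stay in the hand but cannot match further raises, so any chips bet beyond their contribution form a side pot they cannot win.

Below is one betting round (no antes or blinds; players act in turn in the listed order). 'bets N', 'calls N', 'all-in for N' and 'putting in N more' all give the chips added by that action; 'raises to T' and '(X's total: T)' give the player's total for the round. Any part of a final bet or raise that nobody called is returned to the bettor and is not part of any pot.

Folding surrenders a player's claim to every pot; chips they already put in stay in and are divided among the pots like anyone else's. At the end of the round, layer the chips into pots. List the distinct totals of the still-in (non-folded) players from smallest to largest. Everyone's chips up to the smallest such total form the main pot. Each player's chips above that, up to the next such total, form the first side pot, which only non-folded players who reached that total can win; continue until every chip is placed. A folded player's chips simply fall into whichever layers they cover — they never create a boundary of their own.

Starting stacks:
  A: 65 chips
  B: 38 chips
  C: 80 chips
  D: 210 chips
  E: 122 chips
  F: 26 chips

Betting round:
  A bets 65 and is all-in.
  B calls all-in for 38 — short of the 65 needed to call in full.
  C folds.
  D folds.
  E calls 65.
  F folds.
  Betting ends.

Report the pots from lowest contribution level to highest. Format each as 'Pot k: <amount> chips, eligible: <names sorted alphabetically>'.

Contributions: A=65, B=38, E=65
Folded: C, D, F
Pot levels (distinct totals of non-folded players): 38, 65
Layer 1-38: 38 each from A, B, E = 38*3 = 114 chips; eligible A, B, E
Layer 39-65: 27 each from A, E = 27*2 = 54 chips; eligible A, E

Pot 1: 114 chips, eligible: A, B, E
Pot 2: 54 chips, eligible: A, E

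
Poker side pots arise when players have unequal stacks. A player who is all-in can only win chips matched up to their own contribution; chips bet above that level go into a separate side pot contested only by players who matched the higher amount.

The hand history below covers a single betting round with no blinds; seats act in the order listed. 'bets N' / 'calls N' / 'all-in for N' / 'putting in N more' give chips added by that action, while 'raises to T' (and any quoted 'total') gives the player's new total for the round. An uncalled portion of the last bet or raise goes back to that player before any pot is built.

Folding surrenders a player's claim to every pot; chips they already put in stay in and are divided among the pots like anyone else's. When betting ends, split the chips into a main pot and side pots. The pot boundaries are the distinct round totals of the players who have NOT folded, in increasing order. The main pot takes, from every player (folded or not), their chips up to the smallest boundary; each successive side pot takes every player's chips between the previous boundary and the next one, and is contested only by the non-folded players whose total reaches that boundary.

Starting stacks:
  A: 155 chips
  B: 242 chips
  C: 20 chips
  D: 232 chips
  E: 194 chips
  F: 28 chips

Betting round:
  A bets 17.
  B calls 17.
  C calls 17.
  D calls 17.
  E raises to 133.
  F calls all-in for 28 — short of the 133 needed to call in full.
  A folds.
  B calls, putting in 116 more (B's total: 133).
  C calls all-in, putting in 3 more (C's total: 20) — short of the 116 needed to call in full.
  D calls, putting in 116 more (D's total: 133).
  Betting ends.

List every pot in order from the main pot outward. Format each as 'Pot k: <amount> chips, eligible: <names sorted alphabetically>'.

Pot 1: 117 chips, eligible: B, C, D, E, F
Pot 2: 32 chips, eligible: B, D, E, F
Pot 3: 315 chips, eligible: B, D, E

Derivation:
Contributions: A=17, B=133, C=20, D=133, E=133, F=28
Folded: A
Pot levels (distinct totals of non-folded players): 20, 28, 133
Layer 1-20: A 17 + B 20 + C 20 + D 20 + E 20 + F 20 = 117 chips; eligible B, C, D, E, F
Layer 21-28: 8 each from B, D, E, F = 8*4 = 32 chips; eligible B, D, E, F
Layer 29-133: 105 each from B, D, E = 105*3 = 315 chips; eligible B, D, E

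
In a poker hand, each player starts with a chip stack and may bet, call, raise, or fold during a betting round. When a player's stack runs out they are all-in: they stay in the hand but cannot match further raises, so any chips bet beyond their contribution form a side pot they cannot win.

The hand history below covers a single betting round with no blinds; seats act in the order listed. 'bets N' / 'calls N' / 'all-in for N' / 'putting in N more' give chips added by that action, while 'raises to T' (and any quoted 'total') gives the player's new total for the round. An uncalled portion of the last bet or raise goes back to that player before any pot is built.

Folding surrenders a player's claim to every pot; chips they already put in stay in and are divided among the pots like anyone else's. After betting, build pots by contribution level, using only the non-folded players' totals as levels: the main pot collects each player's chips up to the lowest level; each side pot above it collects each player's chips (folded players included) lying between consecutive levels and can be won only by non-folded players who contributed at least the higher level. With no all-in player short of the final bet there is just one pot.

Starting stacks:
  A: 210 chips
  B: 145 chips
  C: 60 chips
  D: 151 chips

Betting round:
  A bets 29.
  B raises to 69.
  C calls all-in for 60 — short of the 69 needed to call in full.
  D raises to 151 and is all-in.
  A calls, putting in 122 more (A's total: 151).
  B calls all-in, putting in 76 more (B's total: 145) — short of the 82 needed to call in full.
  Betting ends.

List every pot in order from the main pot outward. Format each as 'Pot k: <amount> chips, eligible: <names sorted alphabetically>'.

Pot 1: 240 chips, eligible: A, B, C, D
Pot 2: 255 chips, eligible: A, B, D
Pot 3: 12 chips, eligible: A, D

Derivation:
Contributions: A=151, B=145, C=60, D=151
Pot levels (distinct totals of non-folded players): 60, 145, 151
Layer 1-60: 60 each from A, B, C, D = 60*4 = 240 chips; eligible A, B, C, D
Layer 61-145: 85 each from A, B, D = 85*3 = 255 chips; eligible A, B, D
Layer 146-151: 6 each from A, D = 6*2 = 12 chips; eligible A, D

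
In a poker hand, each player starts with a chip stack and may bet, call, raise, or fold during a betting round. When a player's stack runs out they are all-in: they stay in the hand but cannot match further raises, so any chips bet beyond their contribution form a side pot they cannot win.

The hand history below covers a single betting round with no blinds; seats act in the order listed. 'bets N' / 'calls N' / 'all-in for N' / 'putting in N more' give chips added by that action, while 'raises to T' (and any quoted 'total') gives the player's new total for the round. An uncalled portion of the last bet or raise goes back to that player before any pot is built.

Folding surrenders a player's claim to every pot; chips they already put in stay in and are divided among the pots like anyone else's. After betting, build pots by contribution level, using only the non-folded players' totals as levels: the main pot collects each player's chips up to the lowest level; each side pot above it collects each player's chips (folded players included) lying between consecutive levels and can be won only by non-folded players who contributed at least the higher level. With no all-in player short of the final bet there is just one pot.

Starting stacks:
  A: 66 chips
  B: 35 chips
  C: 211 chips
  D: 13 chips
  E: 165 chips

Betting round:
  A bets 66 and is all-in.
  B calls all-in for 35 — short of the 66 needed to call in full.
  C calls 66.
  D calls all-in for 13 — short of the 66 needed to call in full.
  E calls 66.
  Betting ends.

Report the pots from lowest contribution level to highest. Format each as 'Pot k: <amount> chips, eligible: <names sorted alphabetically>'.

Contributions: A=66, B=35, C=66, D=13, E=66
Pot levels (distinct totals of non-folded players): 13, 35, 66
Layer 1-13: 13 each from A, B, C, D, E = 13*5 = 65 chips; eligible A, B, C, D, E
Layer 14-35: 22 each from A, B, C, E = 22*4 = 88 chips; eligible A, B, C, E
Layer 36-66: 31 each from A, C, E = 31*3 = 93 chips; eligible A, C, E

Pot 1: 65 chips, eligible: A, B, C, D, E
Pot 2: 88 chips, eligible: A, B, C, E
Pot 3: 93 chips, eligible: A, C, E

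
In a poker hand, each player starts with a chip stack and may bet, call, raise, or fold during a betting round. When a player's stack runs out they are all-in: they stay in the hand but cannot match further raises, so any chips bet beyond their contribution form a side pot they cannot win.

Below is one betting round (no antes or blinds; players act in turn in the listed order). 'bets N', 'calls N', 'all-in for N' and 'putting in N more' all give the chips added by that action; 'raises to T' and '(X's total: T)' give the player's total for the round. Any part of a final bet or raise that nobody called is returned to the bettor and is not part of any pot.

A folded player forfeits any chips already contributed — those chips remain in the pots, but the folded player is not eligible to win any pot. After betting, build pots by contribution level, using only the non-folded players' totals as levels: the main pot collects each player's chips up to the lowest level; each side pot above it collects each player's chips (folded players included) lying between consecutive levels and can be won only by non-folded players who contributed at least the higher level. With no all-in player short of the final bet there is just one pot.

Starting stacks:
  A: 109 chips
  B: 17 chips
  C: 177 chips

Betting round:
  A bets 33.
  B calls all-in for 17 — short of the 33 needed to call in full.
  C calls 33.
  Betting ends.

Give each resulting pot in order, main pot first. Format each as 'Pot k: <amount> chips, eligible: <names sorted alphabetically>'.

Contributions: A=33, B=17, C=33
Pot levels (distinct totals of non-folded players): 17, 33
Layer 1-17: 17 each from A, B, C = 17*3 = 51 chips; eligible A, B, C
Layer 18-33: 16 each from A, C = 16*2 = 32 chips; eligible A, C

Pot 1: 51 chips, eligible: A, B, C
Pot 2: 32 chips, eligible: A, C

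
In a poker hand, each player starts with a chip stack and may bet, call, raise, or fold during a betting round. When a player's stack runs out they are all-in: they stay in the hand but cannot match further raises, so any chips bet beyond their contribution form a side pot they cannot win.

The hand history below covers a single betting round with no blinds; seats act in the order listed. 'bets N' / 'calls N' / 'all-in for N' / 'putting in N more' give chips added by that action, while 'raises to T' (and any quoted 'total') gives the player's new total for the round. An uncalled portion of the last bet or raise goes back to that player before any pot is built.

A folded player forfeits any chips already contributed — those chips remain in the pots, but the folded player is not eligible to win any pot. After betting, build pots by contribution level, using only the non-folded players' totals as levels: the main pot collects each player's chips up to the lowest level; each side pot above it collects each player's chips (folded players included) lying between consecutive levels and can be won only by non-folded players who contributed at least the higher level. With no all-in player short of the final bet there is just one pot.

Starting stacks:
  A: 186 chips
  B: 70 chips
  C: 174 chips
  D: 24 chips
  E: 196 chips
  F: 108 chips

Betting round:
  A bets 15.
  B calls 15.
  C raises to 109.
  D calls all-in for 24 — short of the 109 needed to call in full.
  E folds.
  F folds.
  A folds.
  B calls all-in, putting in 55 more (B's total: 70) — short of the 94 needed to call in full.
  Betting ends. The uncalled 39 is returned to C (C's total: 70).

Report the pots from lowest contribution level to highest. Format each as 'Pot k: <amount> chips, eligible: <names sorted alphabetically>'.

Pot 1: 87 chips, eligible: B, C, D
Pot 2: 92 chips, eligible: B, C

Derivation:
Contributions (after 39 returned to C): A=15, B=70, C=70, D=24
Folded: A, E, F
Pot levels (distinct totals of non-folded players): 24, 70
Layer 1-24: A 15 + B 24 + C 24 + D 24 = 87 chips; eligible B, C, D
Layer 25-70: 46 each from B, C = 46*2 = 92 chips; eligible B, C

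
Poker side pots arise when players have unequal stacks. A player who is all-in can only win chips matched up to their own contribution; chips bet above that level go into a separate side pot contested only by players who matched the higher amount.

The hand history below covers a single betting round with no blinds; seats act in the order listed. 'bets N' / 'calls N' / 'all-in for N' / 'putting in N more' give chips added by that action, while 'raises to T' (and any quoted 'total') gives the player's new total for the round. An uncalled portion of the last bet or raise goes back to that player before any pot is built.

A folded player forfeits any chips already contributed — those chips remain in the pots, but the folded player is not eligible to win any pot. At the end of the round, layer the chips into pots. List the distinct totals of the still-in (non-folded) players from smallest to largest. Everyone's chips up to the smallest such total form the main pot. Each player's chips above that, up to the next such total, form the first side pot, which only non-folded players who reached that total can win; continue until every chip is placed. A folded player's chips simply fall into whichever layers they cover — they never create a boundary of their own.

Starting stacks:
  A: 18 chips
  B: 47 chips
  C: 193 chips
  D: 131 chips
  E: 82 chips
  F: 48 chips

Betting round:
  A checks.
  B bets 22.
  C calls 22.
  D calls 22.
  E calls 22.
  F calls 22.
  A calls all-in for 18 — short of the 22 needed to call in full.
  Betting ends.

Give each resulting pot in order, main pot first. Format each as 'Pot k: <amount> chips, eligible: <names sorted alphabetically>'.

Pot 1: 108 chips, eligible: A, B, C, D, E, F
Pot 2: 20 chips, eligible: B, C, D, E, F

Derivation:
Contributions: A=18, B=22, C=22, D=22, E=22, F=22
Pot levels (distinct totals of non-folded players): 18, 22
Layer 1-18: 18 each from A, B, C, D, E, F = 18*6 = 108 chips; eligible A, B, C, D, E, F
Layer 19-22: 4 each from B, C, D, E, F = 4*5 = 20 chips; eligible B, C, D, E, F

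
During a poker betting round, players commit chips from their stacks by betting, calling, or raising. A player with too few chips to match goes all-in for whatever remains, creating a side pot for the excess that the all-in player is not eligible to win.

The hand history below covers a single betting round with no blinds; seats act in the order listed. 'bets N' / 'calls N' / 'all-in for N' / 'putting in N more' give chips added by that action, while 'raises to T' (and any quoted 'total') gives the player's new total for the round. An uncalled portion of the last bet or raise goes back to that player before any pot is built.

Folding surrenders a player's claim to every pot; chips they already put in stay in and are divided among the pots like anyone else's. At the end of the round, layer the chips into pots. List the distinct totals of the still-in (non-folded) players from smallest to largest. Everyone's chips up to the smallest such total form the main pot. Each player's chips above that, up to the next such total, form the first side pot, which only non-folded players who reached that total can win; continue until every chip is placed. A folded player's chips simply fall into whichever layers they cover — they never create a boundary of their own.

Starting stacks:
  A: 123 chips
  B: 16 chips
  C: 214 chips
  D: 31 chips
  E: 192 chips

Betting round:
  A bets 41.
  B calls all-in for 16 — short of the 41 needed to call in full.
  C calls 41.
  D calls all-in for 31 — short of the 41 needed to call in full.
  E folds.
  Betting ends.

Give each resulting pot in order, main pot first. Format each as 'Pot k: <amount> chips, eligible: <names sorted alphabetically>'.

Contributions: A=41, B=16, C=41, D=31
Folded: E
Pot levels (distinct totals of non-folded players): 16, 31, 41
Layer 1-16: 16 each from A, B, C, D = 16*4 = 64 chips; eligible A, B, C, D
Layer 17-31: 15 each from A, C, D = 15*3 = 45 chips; eligible A, C, D
Layer 32-41: 10 each from A, C = 10*2 = 20 chips; eligible A, C

Pot 1: 64 chips, eligible: A, B, C, D
Pot 2: 45 chips, eligible: A, C, D
Pot 3: 20 chips, eligible: A, C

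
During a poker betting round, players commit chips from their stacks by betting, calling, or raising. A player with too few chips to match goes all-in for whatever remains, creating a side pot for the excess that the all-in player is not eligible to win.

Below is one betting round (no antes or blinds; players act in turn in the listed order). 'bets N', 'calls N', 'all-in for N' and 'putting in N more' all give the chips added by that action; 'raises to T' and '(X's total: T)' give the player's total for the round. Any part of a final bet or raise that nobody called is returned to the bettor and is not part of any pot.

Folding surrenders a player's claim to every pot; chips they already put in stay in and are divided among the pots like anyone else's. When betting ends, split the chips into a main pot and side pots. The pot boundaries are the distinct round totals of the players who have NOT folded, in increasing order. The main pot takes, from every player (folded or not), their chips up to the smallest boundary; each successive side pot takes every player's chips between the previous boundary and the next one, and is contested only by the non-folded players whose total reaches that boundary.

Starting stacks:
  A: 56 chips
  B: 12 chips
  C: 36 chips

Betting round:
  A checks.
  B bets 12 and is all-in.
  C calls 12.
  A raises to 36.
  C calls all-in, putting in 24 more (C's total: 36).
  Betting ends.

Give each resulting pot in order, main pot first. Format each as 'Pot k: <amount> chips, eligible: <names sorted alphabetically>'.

Contributions: A=36, B=12, C=36
Pot levels (distinct totals of non-folded players): 12, 36
Layer 1-12: 12 each from A, B, C = 12*3 = 36 chips; eligible A, B, C
Layer 13-36: 24 each from A, C = 24*2 = 48 chips; eligible A, C

Pot 1: 36 chips, eligible: A, B, C
Pot 2: 48 chips, eligible: A, C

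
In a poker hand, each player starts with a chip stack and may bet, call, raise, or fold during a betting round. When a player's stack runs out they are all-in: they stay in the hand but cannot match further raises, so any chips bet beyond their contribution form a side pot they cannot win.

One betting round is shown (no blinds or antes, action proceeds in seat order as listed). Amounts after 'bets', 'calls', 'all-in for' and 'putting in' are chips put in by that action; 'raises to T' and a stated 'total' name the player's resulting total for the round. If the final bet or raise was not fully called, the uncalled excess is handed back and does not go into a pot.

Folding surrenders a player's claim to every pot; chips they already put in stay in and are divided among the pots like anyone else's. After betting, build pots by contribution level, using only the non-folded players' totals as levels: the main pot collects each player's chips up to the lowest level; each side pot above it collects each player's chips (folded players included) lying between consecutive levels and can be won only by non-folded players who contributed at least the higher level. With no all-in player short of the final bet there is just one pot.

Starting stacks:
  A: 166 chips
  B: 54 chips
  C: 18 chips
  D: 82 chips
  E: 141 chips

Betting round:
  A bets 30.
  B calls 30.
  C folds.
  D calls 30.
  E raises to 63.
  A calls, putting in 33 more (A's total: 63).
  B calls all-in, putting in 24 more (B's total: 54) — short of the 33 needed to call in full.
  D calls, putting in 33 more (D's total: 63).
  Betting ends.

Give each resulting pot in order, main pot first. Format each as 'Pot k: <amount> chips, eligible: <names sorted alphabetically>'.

Contributions: A=63, B=54, D=63, E=63
Folded: C
Pot levels (distinct totals of non-folded players): 54, 63
Layer 1-54: 54 each from A, B, D, E = 54*4 = 216 chips; eligible A, B, D, E
Layer 55-63: 9 each from A, D, E = 9*3 = 27 chips; eligible A, D, E

Pot 1: 216 chips, eligible: A, B, D, E
Pot 2: 27 chips, eligible: A, D, E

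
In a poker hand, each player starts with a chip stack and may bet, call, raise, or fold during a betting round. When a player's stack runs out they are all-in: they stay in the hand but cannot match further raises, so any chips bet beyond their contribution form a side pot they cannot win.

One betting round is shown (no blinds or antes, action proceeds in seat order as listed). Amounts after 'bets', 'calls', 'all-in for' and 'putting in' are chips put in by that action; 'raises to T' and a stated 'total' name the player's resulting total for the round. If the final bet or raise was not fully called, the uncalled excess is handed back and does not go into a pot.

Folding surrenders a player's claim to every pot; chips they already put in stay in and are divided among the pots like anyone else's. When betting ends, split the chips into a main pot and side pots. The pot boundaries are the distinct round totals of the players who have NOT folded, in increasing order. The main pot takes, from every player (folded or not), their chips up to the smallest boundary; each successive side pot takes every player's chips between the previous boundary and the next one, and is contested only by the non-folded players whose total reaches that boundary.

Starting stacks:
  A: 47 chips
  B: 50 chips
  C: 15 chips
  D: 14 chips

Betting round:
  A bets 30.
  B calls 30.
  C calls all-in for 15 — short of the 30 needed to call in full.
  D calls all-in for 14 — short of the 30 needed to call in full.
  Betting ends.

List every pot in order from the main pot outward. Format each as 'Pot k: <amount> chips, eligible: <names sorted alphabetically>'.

Contributions: A=30, B=30, C=15, D=14
Pot levels (distinct totals of non-folded players): 14, 15, 30
Layer 1-14: 14 each from A, B, C, D = 14*4 = 56 chips; eligible A, B, C, D
Layer 15-15: 1 each from A, B, C = 1*3 = 3 chips; eligible A, B, C
Layer 16-30: 15 each from A, B = 15*2 = 30 chips; eligible A, B

Pot 1: 56 chips, eligible: A, B, C, D
Pot 2: 3 chips, eligible: A, B, C
Pot 3: 30 chips, eligible: A, B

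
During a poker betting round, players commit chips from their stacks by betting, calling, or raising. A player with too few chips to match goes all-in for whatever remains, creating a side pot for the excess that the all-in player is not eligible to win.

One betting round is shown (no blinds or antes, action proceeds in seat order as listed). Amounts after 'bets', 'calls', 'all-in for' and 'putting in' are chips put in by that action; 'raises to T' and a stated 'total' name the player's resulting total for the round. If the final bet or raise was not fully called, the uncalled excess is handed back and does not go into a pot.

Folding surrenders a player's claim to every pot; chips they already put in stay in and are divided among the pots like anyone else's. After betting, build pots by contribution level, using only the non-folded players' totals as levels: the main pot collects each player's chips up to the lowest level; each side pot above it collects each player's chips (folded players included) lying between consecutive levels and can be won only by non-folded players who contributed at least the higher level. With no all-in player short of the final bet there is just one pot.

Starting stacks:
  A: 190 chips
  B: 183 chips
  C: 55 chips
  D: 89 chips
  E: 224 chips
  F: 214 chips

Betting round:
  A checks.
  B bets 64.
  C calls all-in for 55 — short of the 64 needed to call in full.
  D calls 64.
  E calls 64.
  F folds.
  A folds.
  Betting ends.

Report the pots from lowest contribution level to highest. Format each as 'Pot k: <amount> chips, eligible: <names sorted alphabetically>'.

Contributions: B=64, C=55, D=64, E=64
Folded: A, F
Pot levels (distinct totals of non-folded players): 55, 64
Layer 1-55: 55 each from B, C, D, E = 55*4 = 220 chips; eligible B, C, D, E
Layer 56-64: 9 each from B, D, E = 9*3 = 27 chips; eligible B, D, E

Pot 1: 220 chips, eligible: B, C, D, E
Pot 2: 27 chips, eligible: B, D, E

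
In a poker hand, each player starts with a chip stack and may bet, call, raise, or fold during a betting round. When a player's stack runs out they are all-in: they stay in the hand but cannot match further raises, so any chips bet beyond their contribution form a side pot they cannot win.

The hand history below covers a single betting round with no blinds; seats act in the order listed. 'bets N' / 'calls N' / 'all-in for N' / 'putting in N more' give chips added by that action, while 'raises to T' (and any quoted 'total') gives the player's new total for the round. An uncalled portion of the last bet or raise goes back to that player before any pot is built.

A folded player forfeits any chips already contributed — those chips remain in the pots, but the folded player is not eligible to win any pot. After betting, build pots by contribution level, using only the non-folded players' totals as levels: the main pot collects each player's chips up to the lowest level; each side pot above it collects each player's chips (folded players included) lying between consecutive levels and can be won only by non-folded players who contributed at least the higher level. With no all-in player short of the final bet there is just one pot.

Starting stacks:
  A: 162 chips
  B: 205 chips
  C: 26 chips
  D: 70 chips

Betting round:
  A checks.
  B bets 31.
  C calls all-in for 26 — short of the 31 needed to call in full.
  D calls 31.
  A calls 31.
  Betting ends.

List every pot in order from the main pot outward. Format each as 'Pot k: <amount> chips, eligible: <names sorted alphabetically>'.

Pot 1: 104 chips, eligible: A, B, C, D
Pot 2: 15 chips, eligible: A, B, D

Derivation:
Contributions: A=31, B=31, C=26, D=31
Pot levels (distinct totals of non-folded players): 26, 31
Layer 1-26: 26 each from A, B, C, D = 26*4 = 104 chips; eligible A, B, C, D
Layer 27-31: 5 each from A, B, D = 5*3 = 15 chips; eligible A, B, D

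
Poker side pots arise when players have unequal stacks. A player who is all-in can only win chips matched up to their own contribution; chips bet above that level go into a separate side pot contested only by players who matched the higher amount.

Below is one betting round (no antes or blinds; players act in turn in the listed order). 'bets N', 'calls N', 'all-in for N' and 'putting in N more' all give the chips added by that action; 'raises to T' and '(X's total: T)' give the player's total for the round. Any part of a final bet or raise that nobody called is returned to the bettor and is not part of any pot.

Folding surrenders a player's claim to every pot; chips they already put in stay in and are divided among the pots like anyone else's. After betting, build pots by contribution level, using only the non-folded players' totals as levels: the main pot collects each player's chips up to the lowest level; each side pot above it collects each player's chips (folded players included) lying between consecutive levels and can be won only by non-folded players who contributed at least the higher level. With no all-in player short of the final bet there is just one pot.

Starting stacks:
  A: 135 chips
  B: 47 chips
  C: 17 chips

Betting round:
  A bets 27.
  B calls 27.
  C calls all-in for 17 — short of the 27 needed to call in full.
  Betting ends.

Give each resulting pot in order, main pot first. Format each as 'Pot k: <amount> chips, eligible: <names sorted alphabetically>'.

Pot 1: 51 chips, eligible: A, B, C
Pot 2: 20 chips, eligible: A, B

Derivation:
Contributions: A=27, B=27, C=17
Pot levels (distinct totals of non-folded players): 17, 27
Layer 1-17: 17 each from A, B, C = 17*3 = 51 chips; eligible A, B, C
Layer 18-27: 10 each from A, B = 10*2 = 20 chips; eligible A, B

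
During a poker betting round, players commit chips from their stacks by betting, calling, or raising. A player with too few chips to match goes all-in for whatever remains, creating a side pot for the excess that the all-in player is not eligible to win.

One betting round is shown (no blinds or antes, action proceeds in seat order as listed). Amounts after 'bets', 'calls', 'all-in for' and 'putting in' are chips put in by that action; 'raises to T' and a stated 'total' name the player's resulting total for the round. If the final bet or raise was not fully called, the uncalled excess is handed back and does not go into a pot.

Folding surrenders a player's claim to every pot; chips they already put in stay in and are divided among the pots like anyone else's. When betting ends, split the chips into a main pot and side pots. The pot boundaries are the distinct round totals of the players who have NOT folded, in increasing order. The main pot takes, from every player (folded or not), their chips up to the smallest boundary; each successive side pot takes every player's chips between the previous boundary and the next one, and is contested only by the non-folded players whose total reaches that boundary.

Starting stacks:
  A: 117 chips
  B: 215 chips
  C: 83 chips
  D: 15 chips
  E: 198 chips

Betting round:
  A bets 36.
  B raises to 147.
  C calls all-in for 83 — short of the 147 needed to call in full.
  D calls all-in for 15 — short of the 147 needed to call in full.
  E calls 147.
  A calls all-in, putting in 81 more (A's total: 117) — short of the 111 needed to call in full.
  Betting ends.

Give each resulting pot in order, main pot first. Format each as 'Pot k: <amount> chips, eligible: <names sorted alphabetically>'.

Pot 1: 75 chips, eligible: A, B, C, D, E
Pot 2: 272 chips, eligible: A, B, C, E
Pot 3: 102 chips, eligible: A, B, E
Pot 4: 60 chips, eligible: B, E

Derivation:
Contributions: A=117, B=147, C=83, D=15, E=147
Pot levels (distinct totals of non-folded players): 15, 83, 117, 147
Layer 1-15: 15 each from A, B, C, D, E = 15*5 = 75 chips; eligible A, B, C, D, E
Layer 16-83: 68 each from A, B, C, E = 68*4 = 272 chips; eligible A, B, C, E
Layer 84-117: 34 each from A, B, E = 34*3 = 102 chips; eligible A, B, E
Layer 118-147: 30 each from B, E = 30*2 = 60 chips; eligible B, E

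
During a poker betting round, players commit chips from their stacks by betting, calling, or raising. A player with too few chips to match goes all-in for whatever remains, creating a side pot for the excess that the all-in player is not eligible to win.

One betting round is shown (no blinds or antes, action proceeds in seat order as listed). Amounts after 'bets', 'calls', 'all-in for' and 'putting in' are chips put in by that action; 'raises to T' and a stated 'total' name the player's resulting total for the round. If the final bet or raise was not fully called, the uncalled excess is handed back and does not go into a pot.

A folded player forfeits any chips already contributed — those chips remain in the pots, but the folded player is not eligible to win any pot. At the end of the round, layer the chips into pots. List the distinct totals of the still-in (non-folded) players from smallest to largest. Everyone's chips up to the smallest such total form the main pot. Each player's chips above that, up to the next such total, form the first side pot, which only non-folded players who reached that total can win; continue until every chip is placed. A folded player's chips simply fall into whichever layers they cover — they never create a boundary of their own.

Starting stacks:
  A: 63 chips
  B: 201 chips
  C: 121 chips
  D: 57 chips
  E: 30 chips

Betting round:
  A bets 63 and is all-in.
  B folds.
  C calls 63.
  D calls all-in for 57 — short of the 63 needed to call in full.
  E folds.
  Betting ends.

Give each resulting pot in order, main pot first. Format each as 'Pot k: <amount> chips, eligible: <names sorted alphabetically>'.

Pot 1: 171 chips, eligible: A, C, D
Pot 2: 12 chips, eligible: A, C

Derivation:
Contributions: A=63, C=63, D=57
Folded: B, E
Pot levels (distinct totals of non-folded players): 57, 63
Layer 1-57: 57 each from A, C, D = 57*3 = 171 chips; eligible A, C, D
Layer 58-63: 6 each from A, C = 6*2 = 12 chips; eligible A, C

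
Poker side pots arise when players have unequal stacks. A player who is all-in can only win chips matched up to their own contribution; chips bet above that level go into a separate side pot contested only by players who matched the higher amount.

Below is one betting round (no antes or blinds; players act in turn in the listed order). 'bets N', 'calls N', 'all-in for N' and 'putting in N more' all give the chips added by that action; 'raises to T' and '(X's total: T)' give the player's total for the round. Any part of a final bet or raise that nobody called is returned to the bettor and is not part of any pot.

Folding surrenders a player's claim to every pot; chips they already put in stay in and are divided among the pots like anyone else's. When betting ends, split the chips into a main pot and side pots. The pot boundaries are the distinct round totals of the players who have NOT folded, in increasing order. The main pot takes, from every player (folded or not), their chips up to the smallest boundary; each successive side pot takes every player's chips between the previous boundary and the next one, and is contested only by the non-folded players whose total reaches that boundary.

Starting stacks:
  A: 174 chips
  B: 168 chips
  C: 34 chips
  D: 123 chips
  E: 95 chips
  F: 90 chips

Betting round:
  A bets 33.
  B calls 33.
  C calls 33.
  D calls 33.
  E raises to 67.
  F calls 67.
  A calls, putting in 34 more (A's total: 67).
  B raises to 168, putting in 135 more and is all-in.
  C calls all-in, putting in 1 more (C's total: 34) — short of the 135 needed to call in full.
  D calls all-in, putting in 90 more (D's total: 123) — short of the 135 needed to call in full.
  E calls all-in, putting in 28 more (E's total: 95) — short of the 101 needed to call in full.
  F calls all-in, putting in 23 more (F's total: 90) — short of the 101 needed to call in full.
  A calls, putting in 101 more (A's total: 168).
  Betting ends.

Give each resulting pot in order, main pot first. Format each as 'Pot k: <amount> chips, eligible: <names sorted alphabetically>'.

Pot 1: 204 chips, eligible: A, B, C, D, E, F
Pot 2: 280 chips, eligible: A, B, D, E, F
Pot 3: 20 chips, eligible: A, B, D, E
Pot 4: 84 chips, eligible: A, B, D
Pot 5: 90 chips, eligible: A, B

Derivation:
Contributions: A=168, B=168, C=34, D=123, E=95, F=90
Pot levels (distinct totals of non-folded players): 34, 90, 95, 123, 168
Layer 1-34: 34 each from A, B, C, D, E, F = 34*6 = 204 chips; eligible A, B, C, D, E, F
Layer 35-90: 56 each from A, B, D, E, F = 56*5 = 280 chips; eligible A, B, D, E, F
Layer 91-95: 5 each from A, B, D, E = 5*4 = 20 chips; eligible A, B, D, E
Layer 96-123: 28 each from A, B, D = 28*3 = 84 chips; eligible A, B, D
Layer 124-168: 45 each from A, B = 45*2 = 90 chips; eligible A, B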